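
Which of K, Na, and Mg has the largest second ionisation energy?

Na

The second ionization energy removes an electron from the +1 ion. For each element: K⁺ is the bare [Ar] core; Na⁺ is the bare [Ne] core; Mg⁺ still has 1 valence electron.
Breaking into a closed-shell core is much more expensive than removing a leftover valence electron — K and Na have the largest IE_2 here.
Approximate IE_2 values (kJ/mol): K 3052, Na 4562, Mg 1451.
Overall IE_2 order: Mg < K < Na.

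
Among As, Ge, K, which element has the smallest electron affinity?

K

K is in period 4, group 1; Ge is in period 4, group 14; As is in period 4, group 15.
Atoms with high Z_eff and room in the valence shell (especially the halogens) have the most exothermic electron affinities.
All lie in period 4; the across-period trend (electron affinity increases left to right) applies, with the exception below.
Note the exception: Ge has a higher electron affinity than As, contrary to the simple trend — adding an electron to As's half-filled 4p³ is unfavourable, so Ge (4p²) has the more exothermic EA.
Tabulated electron affinity (kJ/mol): K 48, Ge 119, As 78.
The smallest electron affinity among these belongs to K.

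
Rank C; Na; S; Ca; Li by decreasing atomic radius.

Li is in period 2, group 1; C is in period 2, group 14; Na is in period 3, group 1; S is in period 3, group 16; Ca is in period 4, group 2.
Radius decreases left→right (rising Z_eff, same n) and increases top→bottom (higher n).
These span different periods and groups, so the two trends combine.
S > C: period and group pull opposite ways; the down-group shift dominates (103 vs 75 pm).
Li > S: the two effects oppose for this pair; the across-period effect wins (133 vs 103 pm).
Na > Li: they share group 1; the group trend gives Na the larger value.
Ca > Na: period and group pull opposite ways; the down-group shift dominates (171 vs 155 pm).
For reference (pm): Li 133, C 75, Na 155, S 103, Ca 171.
So from largest to smallest: Ca > Na > Li > S > C.

Ca > Na > Li > S > C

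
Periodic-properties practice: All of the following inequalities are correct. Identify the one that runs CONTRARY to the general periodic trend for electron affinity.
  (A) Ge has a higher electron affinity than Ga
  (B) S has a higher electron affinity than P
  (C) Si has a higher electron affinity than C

The general trend: electron affinity increases across a period and decreases down a group.
(A) Ge (period 4, group 14) vs Ga (period 4, group 13): the stated order agrees with the simple trend.
(B) S (period 3, group 16) vs P (period 3, group 15): the stated order agrees with the simple trend.
(C) Si (period 3, group 14) vs C (period 2, group 14): the stated order contradicts the simple trend.
The exception is (C): Si's larger, more diffuse 3p orbitals accept an added electron slightly more readily than C's compact 2p.

(C)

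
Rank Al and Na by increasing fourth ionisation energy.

IE_4 is the cost of taking one more electron from the +3 cation: Al³⁺ is the bare [Ne] core; Na³⁺ is already 2 electrons into the core.
All of these are removing an electron from a noble-gas core or deeper; the smaller core (lower principal quantum number) is held far more tightly, and within a period the higher nuclear charge binds the same core more tightly.
Approximate IE_4 values (kJ/mol): Al 11577, Na 9543.
So the fourth ionization energies run Na < Al.

Na, Al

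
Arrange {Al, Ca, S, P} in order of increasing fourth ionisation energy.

S < P < Ca < Al

Consider each +3 ion: Al³⁺ is the bare [Ne] core; Ca³⁺ is already 1 electron into the core; S³⁺ still has 3 valence electrons; P³⁺ still has 2 valence electrons.
Core electrons are held far more tightly than valence electrons, so Ca and Al top the IE_4 order.
Valence configurations: S³⁺ [Ne]3s²3p¹, P³⁺ [Ne]3s².
S³⁺ loses a lone 3p electron whereas P³⁺ must break into a filled 3s² pair, so IE_4(P) > IE_4(S) even though S has the higher nuclear charge.
The numbers (kJ/mol): Al 11577, Ca 6491, S 4556, P 4964.
Hence IE_4: S < P < Ca < Al.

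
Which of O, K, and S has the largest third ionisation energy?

O

After 2 electrons have been removed, what remains? O²⁺ still has 4 valence electrons; K²⁺ is already 1 electron into the core; S²⁺ still has 4 valence electrons.
Usually core removal costs more than valence removal, but here the competition is close: a tightly held n=2 valence electron can cost more to remove than an n=3 core electron, so the actual values have to decide it.
Valence configurations: O²⁺ [He]2s²2p², S²⁺ [Ne]3s²3p².
The numbers (kJ/mol): O 5300, K 4420, S 3357.
Hence IE_3: S < K < O.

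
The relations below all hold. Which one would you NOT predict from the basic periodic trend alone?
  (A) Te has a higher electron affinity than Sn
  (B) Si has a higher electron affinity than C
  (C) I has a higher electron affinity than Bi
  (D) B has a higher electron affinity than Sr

(B)

The general trend: electron affinity increases across a period and decreases down a group.
(A) Te (period 5, group 16) vs Sn (period 5, group 14): the stated order agrees with the simple trend.
(B) Si (period 3, group 14) vs C (period 2, group 14): the stated order contradicts the simple trend.
(C) I (period 5, group 17) vs Bi (period 6, group 15): the stated order agrees with the simple trend.
(D) B (period 2, group 13) vs Sr (period 5, group 2): the stated order agrees with the simple trend.
The exception is (B): Si's larger, more diffuse 3p orbitals accept an added electron slightly more readily than C's compact 2p.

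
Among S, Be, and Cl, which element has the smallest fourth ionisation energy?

S

IE_4 is the cost of taking one more electron from the +3 cation: S³⁺ still has 3 valence electrons; Be³⁺ is already 1 electron into the core; Cl³⁺ still has 4 valence electrons.
Breaking into a closed-shell core is much more expensive than removing a leftover valence electron — Be has the largest IE_4 here.
Valence configurations: S³⁺ [Ne]3s²3p¹, Cl³⁺ [Ne]3s²3p².
Approximate IE_4 values (kJ/mol): S 4556, Be 21007, Cl 5159.
Hence IE_4: S < Cl < Be.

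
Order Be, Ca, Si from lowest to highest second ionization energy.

Ca < Si < Be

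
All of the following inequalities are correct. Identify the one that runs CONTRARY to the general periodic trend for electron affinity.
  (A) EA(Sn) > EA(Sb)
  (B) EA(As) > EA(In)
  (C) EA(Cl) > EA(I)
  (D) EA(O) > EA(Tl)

(A)

The general trend: electron affinity increases across a period and decreases down a group.
(A) Sn (period 5, group 14) vs Sb (period 5, group 15): the stated order contradicts the simple trend.
(B) As (period 4, group 15) vs In (period 5, group 13): the stated order agrees with the simple trend.
(C) Cl (period 3, group 17) vs I (period 5, group 17): the stated order agrees with the simple trend.
(D) O (period 2, group 16) vs Tl (period 6, group 13): the stated order agrees with the simple trend.
The exception is (A): adding an electron to Sb's half-filled 5p³ is unfavourable, so Sn has the more exothermic EA.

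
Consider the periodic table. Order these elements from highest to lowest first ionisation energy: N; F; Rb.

F > N > Rb

N is in period 2, group 15; F is in period 2, group 17; Rb is in period 5, group 1.
Across a period the outer electron is held more tightly (higher IE₁); down a group it sits in a higher shell, more shielded, and comes off more easily.
Here both period and group differ, so the two effects have to be weighed against each other.
N > Rb: both effects reinforce here, so N is clearly the higher of the two.
F > N: F lies to the right of N in period 2, so the across-period effect alone puts F higher.
Approximate values (kJ/mol): N 1402, F 1681, Rb 403.
So from highest to lowest: F > N > Rb.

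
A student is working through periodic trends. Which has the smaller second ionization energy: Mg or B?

Mg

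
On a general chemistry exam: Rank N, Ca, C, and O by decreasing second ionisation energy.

IE_2 is the cost of taking one more electron from the +1 cation: N⁺ still has 4 valence electrons; Ca⁺ still has 1 valence electron; C⁺ still has 3 valence electrons; O⁺ still has 5 valence electrons.
All are still removing valence electrons, so compare the +1 ions as you would atoms: IE_2 generally rises across a period (higher Z_eff) and falls down a group (larger shell), subject to the usual subshell exceptions.
Valence configurations: N⁺ [He]2s²2p², Ca⁺ [Ar]4s¹, C⁺ [He]2s²2p¹, O⁺ [He]2s²2p³.
The numbers (kJ/mol): N 2856, Ca 1145, C 2353, O 3388.
So the second ionization energies run Ca < C < N < O.

O > N > C > Ca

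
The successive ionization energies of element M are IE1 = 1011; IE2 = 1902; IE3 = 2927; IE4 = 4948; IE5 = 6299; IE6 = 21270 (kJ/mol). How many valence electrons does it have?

Look for the largest jump between consecutive ionization energies: IE6/IE5 ≈ 3.4, far larger than any earlier ratio.
That jump marks the point where a core electron is being removed. So the atom has 5 valence electrons.

5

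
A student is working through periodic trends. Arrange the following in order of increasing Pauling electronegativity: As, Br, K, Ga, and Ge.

K < Ga < Ge < As < Br

K is in period 4, group 1; Ga is in period 4, group 13; Ge is in period 4, group 14; As is in period 4, group 15; Br is in period 4, group 17.
Atoms toward the upper right of the periodic table pull bonding electrons most strongly.
All lie in period 4, so electronegativity increases left to right.
So from lowest to highest: K < Ga < Ge < As < Br.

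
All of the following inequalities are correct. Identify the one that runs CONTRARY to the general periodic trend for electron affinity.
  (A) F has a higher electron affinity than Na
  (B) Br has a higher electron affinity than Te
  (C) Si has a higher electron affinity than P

The general trend: electron affinity increases across a period and decreases down a group.
(A) F (period 2, group 17) vs Na (period 3, group 1): the stated order agrees with the simple trend.
(B) Br (period 4, group 17) vs Te (period 5, group 16): the stated order agrees with the simple trend.
(C) Si (period 3, group 14) vs P (period 3, group 15): the stated order contradicts the simple trend.
The exception is (C): adding an electron to P's half-filled 3p³ is unfavourable, so Si (3p²) has the more exothermic EA.

(C)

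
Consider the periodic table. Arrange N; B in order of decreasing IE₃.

N > B

The third ionization energy removes an electron from the +2 ion. For each element: N²⁺ still has 3 valence electrons; B²⁺ still has 1 valence electron.
All are still removing valence electrons, so compare the +2 ions as you would atoms: IE_3 generally rises across a period (higher Z_eff) and falls down a group (larger shell), subject to the usual subshell exceptions.
Valence configurations: N²⁺ [He]2s²2p¹, B²⁺ [He]2s¹.
Tabulated IE_3 (kJ/mol): N 4578, B 3660.
Putting it together, IE_3: B < N.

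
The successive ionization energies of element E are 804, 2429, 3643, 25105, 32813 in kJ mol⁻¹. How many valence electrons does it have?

Look for the largest jump between consecutive ionization energies: IE4/IE3 ≈ 6.9, far larger than any earlier ratio.
That jump marks the point where a core electron is being removed. So the atom has 3 valence electrons.

3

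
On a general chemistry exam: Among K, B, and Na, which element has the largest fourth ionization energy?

B

After 3 electrons have been removed, what remains? K³⁺ is already 2 electrons into the core; B³⁺ is the bare [He] core; Na³⁺ is already 2 electrons into the core.
All of these are removing an electron from a noble-gas core or deeper; the smaller core (lower principal quantum number) is held far more tightly, and within a period the higher nuclear charge binds the same core more tightly.
Tabulated IE_4 (kJ/mol): K 5877, B 25026, Na 9543.
Overall IE_4 order: K < Na < B.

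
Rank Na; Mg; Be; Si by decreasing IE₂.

Consider each +1 ion: Na⁺ is the bare [Ne] core; Mg⁺ still has 1 valence electron; Be⁺ still has 1 valence electron; Si⁺ still has 3 valence electrons.
Breaking into a closed-shell core is much more expensive than removing a leftover valence electron — Na has the largest IE_2 here.
Valence configurations: Mg⁺ [Ne]3s¹, Be⁺ [He]2s¹, Si⁺ [Ne]3s²3p¹.
Approximate IE_2 values (kJ/mol): Na 4562, Mg 1451, Be 1757, Si 1577.
Putting it together, IE_2: Mg < Si < Be < Na.

Na > Be > Si > Mg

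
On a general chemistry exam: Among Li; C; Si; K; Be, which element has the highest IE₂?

Li

After 1 electron has been removed, what remains? Li⁺ is the bare [He] core; C⁺ still has 3 valence electrons; Si⁺ still has 3 valence electrons; K⁺ is the bare [Ar] core; Be⁺ still has 1 valence electron.
Pulling an electron out of a noble-gas core costs far more than removing a remaining valence electron, so K and Li sit at the high end of IE_2.
Valence configurations: C⁺ [He]2s²2p¹, Si⁺ [Ne]3s²3p¹, Be⁺ [He]2s¹.
The numbers (kJ/mol): Li 7298, C 2353, Si 1577, K 3052, Be 1757.
Hence IE_2: Si < Be < C < K < Li.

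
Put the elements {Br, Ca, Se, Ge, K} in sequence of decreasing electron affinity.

K is in period 4, group 1; Ca is in period 4, group 2; Ge is in period 4, group 14; Se is in period 4, group 16; Br is in period 4, group 17.
EA tends to increase across a period and decrease down a group, though the pattern is less regular than for IE or radius.
All lie in period 4; the across-period trend (electron affinity increases left to right) applies, with the exception below.
Note the exception: K has a higher electron affinity than Ca, contrary to the simple trend — adding an electron to Ca (ns²) has to open a new, higher-energy np subshell, which is unfavourable.
Tabulated electron affinity (kJ/mol): K 48, Ca 2, Ge 119, Se 195, Br 325.
So from highest to lowest: Br > Se > Ge > K > Ca.

Br > Se > Ge > K > Ca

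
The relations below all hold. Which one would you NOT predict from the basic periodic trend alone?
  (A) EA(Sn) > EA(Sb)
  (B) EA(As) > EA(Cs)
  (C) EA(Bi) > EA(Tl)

The general trend: electron affinity increases across a period and decreases down a group.
(A) Sn (period 5, group 14) vs Sb (period 5, group 15): the stated order contradicts the simple trend.
(B) As (period 4, group 15) vs Cs (period 6, group 1): the stated order agrees with the simple trend.
(C) Bi (period 6, group 15) vs Tl (period 6, group 13): the stated order agrees with the simple trend.
The exception is (A): adding an electron to Sb's half-filled 5p³ is unfavourable, so Sn has the more exothermic EA.

(A)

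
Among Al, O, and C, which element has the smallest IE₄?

C

Consider each +3 ion: Al³⁺ is the bare [Ne] core; O³⁺ still has 3 valence electrons; C³⁺ still has 1 valence electron.
Core electrons are held far more tightly than valence electrons, so Al tops the IE_4 order.
Valence configurations: O³⁺ [He]2s²2p¹, C³⁺ [He]2s¹.
Tabulated IE_4 (kJ/mol): Al 11577, O 7469, C 6223.
Overall IE_4 order: C < O < Al.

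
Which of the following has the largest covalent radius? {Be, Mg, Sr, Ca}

Be is in period 2, group 2; Mg is in period 3, group 2; Ca is in period 4, group 2; Sr is in period 5, group 2.
Atomic radius shrinks across a period as nuclear charge pulls the same shell inward, and grows down a group as new shells are added.
All are in group 2, so atomic radius increases down the group.
The largest covalent radius among these belongs to Sr.

Sr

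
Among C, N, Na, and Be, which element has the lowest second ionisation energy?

Be

IE_2 is the cost of taking one more electron from the +1 cation: C⁺ still has 3 valence electrons; N⁺ still has 4 valence electrons; Na⁺ is the bare [Ne] core; Be⁺ still has 1 valence electron.
Pulling an electron out of a noble-gas core costs far more than removing a remaining valence electron, so Na sits at the high end of IE_2.
Valence configurations: C⁺ [He]2s²2p¹, N⁺ [He]2s²2p², Be⁺ [He]2s¹.
Tabulated IE_2 (kJ/mol): C 2353, N 2856, Na 4562, Be 1757.
Hence IE_2: Be < C < N < Na.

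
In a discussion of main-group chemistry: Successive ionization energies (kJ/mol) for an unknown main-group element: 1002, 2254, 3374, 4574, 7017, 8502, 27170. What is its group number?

Group 16

Look for the largest jump between consecutive ionization energies: IE7/IE6 ≈ 3.2, far larger than any earlier ratio.
That jump marks the point where a core electron is being removed. So the atom has 6 valence electrons.
A main-group element with 6 valence electrons is in group 16.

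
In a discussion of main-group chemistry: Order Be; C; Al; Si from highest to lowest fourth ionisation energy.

Be, Al, C, Si

Consider each +3 ion: Be³⁺ is already 1 electron into the core; C³⁺ still has 1 valence electron; Al³⁺ is the bare [Ne] core; Si³⁺ still has 1 valence electron.
Breaking into a closed-shell core is much more expensive than removing a leftover valence electron — Al and Be have the largest IE_4 here.
Valence configurations: C³⁺ [He]2s¹, Si³⁺ [Ne]3s¹.
The numbers (kJ/mol): Be 21007, C 6223, Al 11577, Si 4356.
Overall IE_4 order: Si < C < Al < Be.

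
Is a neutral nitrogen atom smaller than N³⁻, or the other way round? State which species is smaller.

Forming N³⁻ adds 3 electrons to N. More electron–electron repulsion in the same shell, with unchanged nuclear charge, lets the cloud expand.
An anion is larger than its parent atom: N³⁻ > N.

N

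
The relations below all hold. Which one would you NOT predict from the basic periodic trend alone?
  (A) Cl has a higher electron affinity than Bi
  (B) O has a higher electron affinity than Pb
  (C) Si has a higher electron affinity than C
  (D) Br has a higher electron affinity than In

(C)

The general trend: electron affinity increases across a period and decreases down a group.
(A) Cl (period 3, group 17) vs Bi (period 6, group 15): the stated order agrees with the simple trend.
(B) O (period 2, group 16) vs Pb (period 6, group 14): the stated order agrees with the simple trend.
(C) Si (period 3, group 14) vs C (period 2, group 14): the stated order contradicts the simple trend.
(D) Br (period 4, group 17) vs In (period 5, group 13): the stated order agrees with the simple trend.
The exception is (C): Si's larger, more diffuse 3p orbitals accept an added electron slightly more readily than C's compact 2p.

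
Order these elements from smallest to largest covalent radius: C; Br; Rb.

C < Br < Rb

Across a period the added protons contract the valence shell; down a group each new principal shell makes the atom larger.
These span different periods and groups, so the two trends combine.
Br > C: period and group pull opposite ways; the down-group shift dominates (114 vs 75 pm).
Rb > Br: relative to Br, both the across-period and down-group shifts push Rb's atomic radius up.
Approximate values (pm): C 75, Br 114, Rb 210.
So from smallest to largest: C < Br < Rb.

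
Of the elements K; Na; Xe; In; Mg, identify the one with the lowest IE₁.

Na is in period 3, group 1; Mg is in period 3, group 2; K is in period 4, group 1; In is in period 5, group 13; Xe is in period 5, group 18.
First ionization energy rises across a period (greater Z_eff holds electrons more tightly) and falls down a group (valence electrons are farther from the nucleus).
These span different periods and groups, so the two trends combine.
Na > K: they share group 1; the group trend gives Na the larger value.
In > Na: the two effects oppose for this pair; the across-period effect wins (558 vs 496 kJ/mol).
Mg > In: the two effects oppose for this pair; the down-group effect wins (738 vs 558 kJ/mol).
Xe > Mg: the two effects oppose for this pair; the across-period effect wins (1170 vs 738 kJ/mol).
For reference (kJ/mol): Na 496, Mg 738, K 419, In 558, Xe 1170.
The lowest IE₁ among these belongs to K.

K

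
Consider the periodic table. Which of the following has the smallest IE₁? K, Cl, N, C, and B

B is in period 2, group 13; C is in period 2, group 14; N is in period 2, group 15; Cl is in period 3, group 17; K is in period 4, group 1.
IE₁ increases left→right with effective nuclear charge and decreases top→bottom as the valence shell moves farther out.
Neither a single period nor a single group — weigh both effects.
B > K: relative to K, both the across-period and down-group shifts push B's first ionization energy up.
C > B: both are in period 2; the period trend gives C the larger value.
Cl > C: the two effects oppose for this pair; the across-period effect wins (1251 vs 1086 kJ/mol).
N > Cl: the two effects oppose for this pair; the down-group effect wins (1402 vs 1251 kJ/mol).
For reference (kJ/mol): B 801, C 1086, N 1402, Cl 1251, K 419.
The smallest IE₁ among these belongs to K.

K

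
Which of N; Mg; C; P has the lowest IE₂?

Mg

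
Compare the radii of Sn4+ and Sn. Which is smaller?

Sn4+

Forming Sn4+ removes 4 electrons from Sn. Fewer electrons for the same nuclear charge means less shielding and a higher Z_eff on the remaining electrons.
A cation is smaller than its parent atom: Sn4+ < Sn.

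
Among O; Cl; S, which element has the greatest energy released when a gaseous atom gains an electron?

Cl

Electron affinity generally becomes more exothermic across a period toward the halogens and less exothermic down a group.
These span different periods and groups, so the two trends combine.
S > O: this pair runs against the simple trend — see the exception note.
Cl > S: Cl lies to the right of S in period 3, so the across-period effect alone puts Cl higher.
Note the exception: S has a higher electron affinity than O, contrary to the simple trend — the compact 2p subshell of O repels the added electron more than S's larger 3p does.
Approximate values (kJ/mol): O 141, S 200, Cl 349.
The greatest energy released when a gaseous atom gains an electron among these belongs to Cl.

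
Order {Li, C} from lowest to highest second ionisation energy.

C < Li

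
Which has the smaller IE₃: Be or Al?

Al

Consider each +2 ion: Be²⁺ is the bare [He] core; Al²⁺ still has 1 valence electron.
Breaking into a closed-shell core is much more expensive than removing a leftover valence electron — Be has the largest IE_3 here.
Tabulated IE_3 (kJ/mol): Be 14849, Al 2745.
So the third ionization energies run Al < Be.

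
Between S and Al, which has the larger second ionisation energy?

The second ionization energy removes an electron from the +1 ion. For each element: S⁺ still has 5 valence electrons; Al⁺ still has 2 valence electrons.
All are still removing valence electrons, so compare the +1 ions as you would atoms: IE_2 generally rises across a period (higher Z_eff) and falls down a group (larger shell), subject to the usual subshell exceptions.
Valence configurations: S⁺ [Ne]3s²3p³, Al⁺ [Ne]3s².
Tabulated IE_2 (kJ/mol): S 2252, Al 1817.
So the second ionization energies run Al < S.

S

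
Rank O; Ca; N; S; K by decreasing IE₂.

O > K > N > S > Ca

Consider each +1 ion: O⁺ still has 5 valence electrons; Ca⁺ still has 1 valence electron; N⁺ still has 4 valence electrons; S⁺ still has 5 valence electrons; K⁺ is the bare [Ar] core.
Usually core removal costs more than valence removal, but here the competition is close: a tightly held n=2 valence electron can cost more to remove than an n=3 core electron, so the actual values have to decide it.
Valence configurations: O⁺ [He]2s²2p³, Ca⁺ [Ar]4s¹, N⁺ [He]2s²2p², S⁺ [Ne]3s²3p³.
The numbers (kJ/mol): O 3388, Ca 1145, N 2856, S 2252, K 3052.
So the second ionization energies run Ca < S < N < K < O.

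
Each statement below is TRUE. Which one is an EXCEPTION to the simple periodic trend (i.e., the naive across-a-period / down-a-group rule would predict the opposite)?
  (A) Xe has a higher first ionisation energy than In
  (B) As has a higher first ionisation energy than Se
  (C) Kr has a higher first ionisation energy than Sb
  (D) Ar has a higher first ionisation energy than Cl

(B)

The general trend: first ionisation energy increases across a period and decreases down a group.
(A) Xe (period 5, group 18) vs In (period 5, group 13): the stated order agrees with the simple trend.
(B) As (period 4, group 15) vs Se (period 4, group 16): the stated order contradicts the simple trend.
(C) Kr (period 4, group 18) vs Sb (period 5, group 15): the stated order agrees with the simple trend.
(D) Ar (period 3, group 18) vs Cl (period 3, group 17): the stated order agrees with the simple trend.
The exception is (B): Se (4p⁴) ionizes more easily than half-filled As (4p³).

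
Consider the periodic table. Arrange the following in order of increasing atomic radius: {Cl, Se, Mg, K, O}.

O < Cl < Se < Mg < K

Atomic radius shrinks across a period as nuclear charge pulls the same shell inward, and grows down a group as new shells are added.
Neither a single period nor a single group — weigh both effects.
Cl > O: the two effects oppose for this pair; the down-group effect wins (99 vs 63 pm).
Se > Cl: relative to Cl, both the across-period and down-group shifts push Se's atomic radius up.
Mg > Se: period and group pull opposite ways; the across-period shift dominates (139 vs 116 pm).
K > Mg: both effects reinforce here, so K is clearly the larger of the two.
For reference (pm): O 63, Mg 139, Cl 99, K 196, Se 116.
So from smallest to largest: O < Cl < Se < Mg < K.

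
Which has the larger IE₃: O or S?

O

After 2 electrons have been removed, what remains? O²⁺ still has 4 valence electrons; S²⁺ still has 4 valence electrons.
All are still removing valence electrons, so compare the +2 ions as you would atoms: IE_3 generally rises across a period (higher Z_eff) and falls down a group (larger shell), subject to the usual subshell exceptions.
Valence configurations: O²⁺ [He]2s²2p², S²⁺ [Ne]3s²3p².
The numbers (kJ/mol): O 5300, S 3357.
So the third ionization energies run S < O.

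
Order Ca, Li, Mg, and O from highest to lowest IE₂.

The second ionization energy removes an electron from the +1 ion. For each element: Ca⁺ still has 1 valence electron; Li⁺ is the bare [He] core; Mg⁺ still has 1 valence electron; O⁺ still has 5 valence electrons.
Breaking into a closed-shell core is much more expensive than removing a leftover valence electron — Li has the largest IE_2 here.
Valence configurations: Ca⁺ [Ar]4s¹, Mg⁺ [Ne]3s¹, O⁺ [He]2s²2p³.
Tabulated IE_2 (kJ/mol): Ca 1145, Li 7298, Mg 1451, O 3388.
Putting it together, IE_2: Ca < Mg < O < Li.

Li > O > Mg > Ca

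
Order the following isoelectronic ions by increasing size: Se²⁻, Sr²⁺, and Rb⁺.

All of these have 36 electrons, so size is governed by nuclear charge alone: the more protons, the stronger the pull on the same electron cloud, and the smaller the ion.
Nuclear charges: Sr²⁺ (Z=38), Rb⁺ (Z=37), Se²⁻ (Z=34).
Smallest to largest: Sr²⁺ < Rb⁺ < Se²⁻.

Sr²⁺, Rb⁺, Se²⁻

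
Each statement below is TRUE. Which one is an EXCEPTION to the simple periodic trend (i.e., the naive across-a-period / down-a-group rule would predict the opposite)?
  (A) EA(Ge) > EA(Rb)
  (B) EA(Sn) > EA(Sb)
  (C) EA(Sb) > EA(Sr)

(B)

The general trend: electron affinity increases across a period and decreases down a group.
(A) Ge (period 4, group 14) vs Rb (period 5, group 1): the stated order agrees with the simple trend.
(B) Sn (period 5, group 14) vs Sb (period 5, group 15): the stated order contradicts the simple trend.
(C) Sb (period 5, group 15) vs Sr (period 5, group 2): the stated order agrees with the simple trend.
The exception is (B): adding an electron to Sb's half-filled 5p³ is unfavourable, so Sn has the more exothermic EA.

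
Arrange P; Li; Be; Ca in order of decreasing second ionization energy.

Li, P, Be, Ca

After 1 electron has been removed, what remains? P⁺ still has 4 valence electrons; Li⁺ is the bare [He] core; Be⁺ still has 1 valence electron; Ca⁺ still has 1 valence electron.
Breaking into a closed-shell core is much more expensive than removing a leftover valence electron — Li has the largest IE_2 here.
Valence configurations: P⁺ [Ne]3s²3p², Be⁺ [He]2s¹, Ca⁺ [Ar]4s¹.
The numbers (kJ/mol): P 1907, Li 7298, Be 1757, Ca 1145.
So the second ionization energies run Ca < Be < P < Li.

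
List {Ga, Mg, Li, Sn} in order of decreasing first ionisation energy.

Mg, Sn, Ga, Li

Li is in period 2, group 1; Mg is in period 3, group 2; Ga is in period 4, group 13; Sn is in period 5, group 14.
Removing the outermost electron gets harder across a period and easier down a group.
A diagonal step moves right (one effect) and down (the opposite effect) at once.
Ga > Li: period and group pull opposite ways; the across-period shift dominates (579 vs 520 kJ/mol).
Sn > Ga: period and group pull opposite ways; the across-period shift dominates (709 vs 579 kJ/mol).
Mg > Sn: period and group pull opposite ways; the down-group shift dominates (738 vs 709 kJ/mol).
For reference (kJ/mol): Li 520, Mg 738, Ga 579, Sn 709.
So from highest to lowest: Mg > Sn > Ga > Li.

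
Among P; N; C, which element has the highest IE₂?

IE_2 is the cost of taking one more electron from the +1 cation: P⁺ still has 4 valence electrons; N⁺ still has 4 valence electrons; C⁺ still has 3 valence electrons.
All are still removing valence electrons, so compare the +1 ions as you would atoms: IE_2 generally rises across a period (higher Z_eff) and falls down a group (larger shell), subject to the usual subshell exceptions.
Valence configurations: P⁺ [Ne]3s²3p², N⁺ [He]2s²2p², C⁺ [He]2s²2p¹.
Tabulated IE_2 (kJ/mol): P 1907, N 2856, C 2353.
Hence IE_2: P < C < N.

N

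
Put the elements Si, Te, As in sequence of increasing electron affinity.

As < Si < Te

Si is in period 3, group 14; As is in period 4, group 15; Te is in period 5, group 16.
Adding an electron releases more energy for atoms nearer the top right (short of the noble gases).
These sit on a diagonal, where the across-period and down-group effects partly cancel.
Si > As: period and group pull opposite ways; the down-group shift dominates (134 vs 78 kJ/mol).
Te > Si: the two effects oppose for this pair; the across-period effect wins (190 vs 134 kJ/mol).
Approximate values (kJ/mol): Si 134, As 78, Te 190.
So from lowest to highest: As < Si < Te.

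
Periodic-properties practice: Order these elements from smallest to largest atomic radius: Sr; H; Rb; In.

H is in period 1, group 1; Rb is in period 5, group 1; Sr is in period 5, group 2; In is in period 5, group 13.
Across a period the added protons contract the valence shell; down a group each new principal shell makes the atom larger.
These span different periods and groups, so the two trends combine.
In > H: period and group pull opposite ways; the down-group shift dominates (142 vs 32 pm).
Sr > In: Sr lies to the left of In in period 5, so the across-period effect alone puts Sr larger.
Rb > Sr: both are in period 5; the period trend gives Rb the larger value.
Approximate values (pm): H 32, Rb 210, Sr 185, In 142.
So from smallest to largest: H < In < Sr < Rb.

H, In, Sr, Rb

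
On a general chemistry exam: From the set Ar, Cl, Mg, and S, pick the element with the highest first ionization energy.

Mg is in period 3, group 2; S is in period 3, group 16; Cl is in period 3, group 17; Ar is in period 3, group 18.
Across a period the outer electron is held more tightly (higher IE₁); down a group it sits in a higher shell, more shielded, and comes off more easily.
All lie in period 3, so first ionization energy increases left to right.
The highest first ionization energy among these belongs to Ar.

Ar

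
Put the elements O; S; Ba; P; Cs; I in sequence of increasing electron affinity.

Ba, Cs, P, O, S, I

Adding an electron releases more energy for atoms nearer the top right (short of the noble gases).
These span different periods and groups, so the two trends combine.
Cs > Ba: this pair runs against the simple trend — see the exception note.
P > Cs: relative to Cs, both the across-period and down-group shifts push P's electron affinity up.
O > P: relative to P, both the across-period and down-group shifts push O's electron affinity up.
S > O: this pair runs against the simple trend — see the exception note.
I > S: period and group pull opposite ways; the across-period shift dominates (295 vs 200 kJ/mol).
Note the exception: Cs has a higher electron affinity than Ba, contrary to the simple trend — adding an electron to Ba (ns²) has to open a new, higher-energy np subshell, which is unfavourable.
Note the exception: S has a higher electron affinity than O, contrary to the simple trend — the compact 2p subshell of O repels the added electron more than S's larger 3p does.
Tabulated electron affinity (kJ/mol): O 141, P 72, S 200, I 295, Cs 46, Ba 14.
So from lowest to highest: Ba < Cs < P < O < S < I.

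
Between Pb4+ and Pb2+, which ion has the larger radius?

Pb2+

Both ions have Z = 82 protons, but Pb4+ has lost more electrons, so its remaining electrons feel a larger effective nuclear charge per electron and are pulled in more tightly.
Higher positive charge → smaller ion, so Pb2+ > Pb4+.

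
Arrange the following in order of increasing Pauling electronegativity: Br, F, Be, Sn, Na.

Na, Be, Sn, Br, F

Be is in period 2, group 2; F is in period 2, group 17; Na is in period 3, group 1; Br is in period 4, group 17; Sn is in period 5, group 14.
Smaller atoms with higher effective nuclear charge are more electronegative.
These span different periods and groups, so the two trends combine.
Be > Na: both effects reinforce here, so Be is clearly the higher of the two.
Sn > Be: period and group pull opposite ways; the across-period shift dominates (1.96 vs 1.57).
Br > Sn: relative to Sn, both the across-period and down-group shifts push Br's electronegativity up.
F > Br: F sits above Br in group 17, so the down-group effect alone puts F higher.
Approximate values (Pauling): Be 1.57, F 3.98, Na 0.93, Br 2.96, Sn 1.96.
So from lowest to highest: Na < Be < Sn < Br < F.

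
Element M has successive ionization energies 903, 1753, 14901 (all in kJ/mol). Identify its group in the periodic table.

Look for the largest jump between consecutive ionization energies: IE3/IE2 ≈ 8.5, far larger than any earlier ratio.
That jump marks the point where a core electron is being removed. So the atom has 2 valence electrons.
A main-group element with 2 valence electrons is in group 2.

Group 2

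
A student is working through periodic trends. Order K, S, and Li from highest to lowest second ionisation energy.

Li > K > S

Consider each +1 ion: K⁺ is the bare [Ar] core; S⁺ still has 5 valence electrons; Li⁺ is the bare [He] core.
Pulling an electron out of a noble-gas core costs far more than removing a remaining valence electron, so K and Li sit at the high end of IE_2.
Approximate IE_2 values (kJ/mol): K 3052, S 2252, Li 7298.
Overall IE_2 order: S < K < Li.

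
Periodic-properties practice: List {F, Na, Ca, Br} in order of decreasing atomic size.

Ca > Na > Br > F

Moving right in a period, electrons are added to the same shell under a stronger nuclear pull, so atoms get smaller; moving down, a new shell is opened and atoms get larger.
These span different periods and groups, so the two trends combine.
Br > F: they share group 17; the group trend gives Br the larger value.
Na > Br: period and group pull opposite ways; the across-period shift dominates (155 vs 114 pm).
Ca > Na: the two effects oppose for this pair; the down-group effect wins (171 vs 155 pm).
Tabulated atomic radius (pm): F 64, Na 155, Ca 171, Br 114.
So from largest to smallest: Ca > Na > Br > F.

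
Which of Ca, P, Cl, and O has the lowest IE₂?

Ca

IE_2 is the cost of taking one more electron from the +1 cation: Ca⁺ still has 1 valence electron; P⁺ still has 4 valence electrons; Cl⁺ still has 6 valence electrons; O⁺ still has 5 valence electrons.
All are still removing valence electrons, so compare the +1 ions as you would atoms: IE_2 generally rises across a period (higher Z_eff) and falls down a group (larger shell), subject to the usual subshell exceptions.
Valence configurations: Ca⁺ [Ar]4s¹, P⁺ [Ne]3s²3p², Cl⁺ [Ne]3s²3p⁴, O⁺ [He]2s²2p³.
Tabulated IE_2 (kJ/mol): Ca 1145, P 1907, Cl 2298, O 3388.
Putting it together, IE_2: Ca < P < Cl < O.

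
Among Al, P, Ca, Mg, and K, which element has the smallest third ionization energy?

After 2 electrons have been removed, what remains? Al²⁺ still has 1 valence electron; P²⁺ still has 3 valence electrons; Ca²⁺ is the bare [Ar] core; Mg²⁺ is the bare [Ne] core; K²⁺ is already 1 electron into the core.
Breaking into a closed-shell core is much more expensive than removing a leftover valence electron — K, Ca and Mg have the largest IE_3 here.
Valence configurations: Al²⁺ [Ne]3s¹, P²⁺ [Ne]3s²3p¹.
Tabulated IE_3 (kJ/mol): Al 2745, P 2914, Ca 4912, Mg 7733, K 4420.
Overall IE_3 order: Al < P < K < Ca < Mg.

Al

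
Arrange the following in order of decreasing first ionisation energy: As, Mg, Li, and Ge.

Li is in period 2, group 1; Mg is in period 3, group 2; Ge is in period 4, group 14; As is in period 4, group 15.
First ionization energy rises across a period (greater Z_eff holds electrons more tightly) and falls down a group (valence electrons are farther from the nucleus).
Here both period and group differ, so the two effects have to be weighed against each other.
Mg > Li: the two effects oppose for this pair; the across-period effect wins (738 vs 520 kJ/mol).
Ge > Mg: period and group pull opposite ways; the across-period shift dominates (762 vs 738 kJ/mol).
As > Ge: both are in period 4; the period trend gives As the larger value.
For reference (kJ/mol): Li 520, Mg 738, Ge 762, As 947.
So from highest to lowest: As > Ge > Mg > Li.

As > Ge > Mg > Li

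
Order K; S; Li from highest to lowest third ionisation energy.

Li, K, S

After 2 electrons have been removed, what remains? K²⁺ is already 1 electron into the core; S²⁺ still has 4 valence electrons; Li²⁺ is already 1 electron into the core.
Pulling an electron out of a noble-gas core costs far more than removing a remaining valence electron, so K and Li sit at the high end of IE_3.
Approximate IE_3 values (kJ/mol): K 4420, S 3357, Li 11815.
So the third ionization energies run S < K < Li.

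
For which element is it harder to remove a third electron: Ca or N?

Ca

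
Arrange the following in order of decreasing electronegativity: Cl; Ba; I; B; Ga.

Electronegativity increases across a period and decreases down a group, tracking effective nuclear charge and atomic size.
Here both period and group differ, so the two effects have to be weighed against each other.
Ga > Ba: relative to Ba, both the across-period and down-group shifts push Ga's electronegativity up.
B > Ga: B sits above Ga in group 13, so the down-group effect alone puts B higher.
I > B: the two effects oppose for this pair; the across-period effect wins (2.66 vs 2.04).
Cl > I: they share group 17; the group trend gives Cl the larger value.
Tabulated electronegativity (Pauling): B 2.04, Cl 3.16, Ga 1.81, I 2.66, Ba 0.89.
So from highest to lowest: Cl > I > B > Ga > Ba.

Cl > I > B > Ga > Ba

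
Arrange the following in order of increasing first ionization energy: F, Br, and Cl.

F is in period 2, group 17; Cl is in period 3, group 17; Br is in period 4, group 17.
Across a period the outer electron is held more tightly (higher IE₁); down a group it sits in a higher shell, more shielded, and comes off more easily.
All are in group 17, so first ionization energy increases up the group.
So from lowest to highest: Br < Cl < F.

Br, Cl, F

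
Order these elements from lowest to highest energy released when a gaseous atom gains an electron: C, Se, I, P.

EA tends to increase across a period and decrease down a group, though the pattern is less regular than for IE or radius.
These sit on a diagonal, where the across-period and down-group effects partly cancel.
C > P: the two effects oppose for this pair; the down-group effect wins (122 vs 72 kJ/mol).
Se > C: period and group pull opposite ways; the across-period shift dominates (195 vs 122 kJ/mol).
I > Se: the two effects oppose for this pair; the across-period effect wins (295 vs 195 kJ/mol).
Tabulated electron affinity (kJ/mol): C 122, P 72, Se 195, I 295.
So from lowest to highest: P < C < Se < I.

P < C < Se < I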